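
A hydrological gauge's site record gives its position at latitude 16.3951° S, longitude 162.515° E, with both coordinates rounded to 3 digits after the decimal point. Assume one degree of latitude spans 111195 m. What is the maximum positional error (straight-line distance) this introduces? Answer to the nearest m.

77 m

Rounding to 3 decimal places leaves each coordinate within ±0.0005° of the true value.
N–S: 0.0005° × 111195 m/° = 55.5975 m.
Longitude error → 0.0005 × 111195 × cos 16.3951° = 0.0005 × 111195 × 0.9593 ≈ 53.3368 m.
Worst case both components are at the extreme and orthogonal: √(55.5975² + 53.3368²) ≈ 77.0448 m.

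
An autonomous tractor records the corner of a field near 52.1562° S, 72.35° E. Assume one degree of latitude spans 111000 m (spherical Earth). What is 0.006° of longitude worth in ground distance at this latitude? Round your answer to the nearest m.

0.006° of longitude at 52.1562° is 0.006 × 111000 × cos 52.1562° ≈ 0.006 × 68099.7 = 408.598 m.

409 m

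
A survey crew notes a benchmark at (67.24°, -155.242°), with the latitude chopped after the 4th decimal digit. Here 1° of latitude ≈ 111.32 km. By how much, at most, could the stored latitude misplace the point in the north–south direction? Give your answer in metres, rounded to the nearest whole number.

11 metres

Truncating at 4 decimal places can drop up to a full unit in the last place, so the latitude may be off by as much as 0.0001°.
North–south distance: 0.0001° × 111320 m/° = 11.132 m.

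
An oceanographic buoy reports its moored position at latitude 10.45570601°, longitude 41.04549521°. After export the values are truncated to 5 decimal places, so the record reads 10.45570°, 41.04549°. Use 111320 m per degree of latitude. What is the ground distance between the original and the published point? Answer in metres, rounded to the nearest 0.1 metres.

The latitude changed by +0.00000601° and the longitude by +0.00000521°.
North–south shift: 0.00000601 × 111320 = 0.669033 m.
East–west at this latitude: 0.00000521° × 111320 × cos 10.4557° ≈ 0.00000521 × 109472 = 0.570347 m.
Combined displacement = (0.669033² + 0.570347²)^½ ≈ 0.879148 m.

0.9 metres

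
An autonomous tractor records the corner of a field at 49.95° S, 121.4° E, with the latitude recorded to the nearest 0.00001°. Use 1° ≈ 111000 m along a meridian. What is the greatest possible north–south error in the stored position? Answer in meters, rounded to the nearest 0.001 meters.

Rounding to 5 decimal places leaves the latitude within ±5e-06° of the true value.
Along the meridian that is 5e-06° × 111000 m/° = 0.555 m.

0.555 meters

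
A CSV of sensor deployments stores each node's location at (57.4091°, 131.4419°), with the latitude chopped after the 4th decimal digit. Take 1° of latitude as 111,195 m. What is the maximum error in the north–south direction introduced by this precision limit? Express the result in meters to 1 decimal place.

Truncating at 4 decimal places can drop up to a full unit in the last place, so the latitude may be off by as much as 0.0001°.
So the N–S error is at most 0.0001 × 111195 = 11.1195 m.

11.1 meters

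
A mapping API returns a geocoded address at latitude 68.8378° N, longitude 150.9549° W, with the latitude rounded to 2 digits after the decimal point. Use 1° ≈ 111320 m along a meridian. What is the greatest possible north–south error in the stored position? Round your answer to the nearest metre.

Rounding to 2 decimal places leaves the latitude within ±0.005° of the true value.
So the N–S error is at most 0.005 × 111320 = 556.6 m.

557 metres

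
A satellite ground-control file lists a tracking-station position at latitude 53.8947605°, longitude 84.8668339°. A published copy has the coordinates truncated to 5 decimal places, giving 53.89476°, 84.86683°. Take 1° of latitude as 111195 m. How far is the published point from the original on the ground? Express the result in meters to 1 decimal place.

0.3 meters

The latitude changed by +0.0000005° and the longitude by +0.0000039°.
N–S: 0.0000005° × 111195 m/° = 0.0555975 m.
E–W at 53.8948°: 0.0000039° × 111195 × cos 53.8948° = 0.0000039 × 111195 × 0.5893 ≈ 0.255543 m.
Distance: √(0.0555975² + 0.255543²) ≈ 0.261521 m.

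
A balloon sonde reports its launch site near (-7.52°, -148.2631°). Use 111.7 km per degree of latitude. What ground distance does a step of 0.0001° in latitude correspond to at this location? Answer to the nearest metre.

11 metres

Along a meridian 0.0001° is 0.0001 × 111700 = 11.17 m.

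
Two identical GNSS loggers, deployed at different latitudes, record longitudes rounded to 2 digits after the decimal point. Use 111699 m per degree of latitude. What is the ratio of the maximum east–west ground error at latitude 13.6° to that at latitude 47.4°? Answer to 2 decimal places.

1.44

Rounding to 2 decimal places leaves the longitude within ±0.005° of the true value.
At 13.6°: 0.005° × 111699 × cos 13.6° = 0.005 × 111699 × 0.9720 ≈ 542.84 m.
At 47.4°: 0.005° × 111699 × cos 47.4° = 0.005 × 111699 × 0.6769 ≈ 378.03 m.
The ratio reduces to cos 13.6° / cos 47.4° = 0.9720/0.6769 ≈ 1.4360.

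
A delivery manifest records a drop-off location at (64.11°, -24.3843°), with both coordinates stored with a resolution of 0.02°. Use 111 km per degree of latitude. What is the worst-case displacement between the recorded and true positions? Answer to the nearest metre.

1211 metres

With a 0.02° grid the true value lies within half a step, ±0.02°/2 = ±0.01°, of the stored one.
N–S: 0.01° × 111000 m/° = 1110 m.
E–W at 64.11°: 0.01° × 111000 × cos 64.11° = 0.01 × 111000 × 0.4366 ≈ 484.676 m.
Worst case both components are at the extreme and orthogonal: √(1110² + 484.676²) ≈ 1211.2 m.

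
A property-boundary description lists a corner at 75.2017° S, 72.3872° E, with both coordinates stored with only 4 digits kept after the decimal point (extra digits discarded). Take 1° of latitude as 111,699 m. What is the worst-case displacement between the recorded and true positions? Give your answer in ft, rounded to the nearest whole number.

Truncating at 4 decimal places can drop up to a full unit in the last place, so each coordinate may be off by as much as 0.0001°.
N–S: 0.0001° × 111699 m/° = 11.1699 m.
East–west component at 75.2017°: 0.0001° × 111699 × cos 75.2017° ≈ 0.0001 × 28529.8 ≈ 2.85298 m.
Worst case both components are at the extreme and orthogonal: √(11.1699² + 2.85298²) ≈ 11.5285 m.
In feet: 11.5285 m ÷ 0.3048 ≈ 37.823 ft.

38 ft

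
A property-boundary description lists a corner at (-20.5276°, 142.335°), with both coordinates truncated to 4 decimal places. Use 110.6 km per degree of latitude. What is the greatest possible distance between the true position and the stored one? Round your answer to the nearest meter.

15 meters

Truncating at 4 decimal places can drop up to a full unit in the last place, so each coordinate may be off by as much as 0.0001°.
North–south component: 0.0001° × 110600 = 11.06 m.
East–west component at 20.5276°: 0.0001° × 110600 × cos 20.5276° ≈ 0.0001 × 103577 ≈ 10.3577 m.
Combining orthogonally: (11.06² + 10.3577²)^½ ≈ 15.1528 m.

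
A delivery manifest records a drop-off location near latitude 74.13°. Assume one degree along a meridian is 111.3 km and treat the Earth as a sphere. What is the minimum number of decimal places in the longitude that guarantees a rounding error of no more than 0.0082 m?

7 decimal places

At 74.13° one degree of longitude covers 111300 × cos 74.13° ≈ 111300 × 0.2735 ≈ 30435.6 m.
Rounding to N decimal places gives at most 0.5 × 10⁻ᴺ degrees of error, i.e. 0.5 × 10⁻ᴺ × 30435.6 m.
Need 0.5 × 30435.6 × 10⁻ᴺ ≤ 0.0082 → 10⁻ᴺ ≤ 5.388e-07, so N ≥ 6.27.
So 7 decimal places suffice (0.00152 m); 6 would allow up to 0.0152 m.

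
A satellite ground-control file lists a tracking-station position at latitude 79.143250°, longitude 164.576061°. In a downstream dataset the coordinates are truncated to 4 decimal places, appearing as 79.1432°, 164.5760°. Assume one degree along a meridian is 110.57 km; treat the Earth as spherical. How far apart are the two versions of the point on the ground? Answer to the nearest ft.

19 ft

Δlat = 79.143250 − 79.1432 = +0.000050°; Δlon = 164.576061 − 164.5760 = +0.000061°.
N–S: 0.000050° × 110570 m/° = 5.5285 m.
E–W at 79.1432°: 0.000061° × 110570 × cos 79.1432° = 0.000061 × 110570 × 0.1884 ≈ 1.27041 m.
Hypotenuse of the two orthogonal shifts: √(5.5285² + 1.27041²) = 5.67259 m.
In feet: 5.67259 m ÷ 0.3048 ≈ 18.611 ft.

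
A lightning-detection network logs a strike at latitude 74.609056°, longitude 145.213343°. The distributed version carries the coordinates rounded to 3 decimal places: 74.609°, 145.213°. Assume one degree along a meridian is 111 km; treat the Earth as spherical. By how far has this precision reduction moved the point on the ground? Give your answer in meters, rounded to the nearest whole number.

Δlat = 74.609056 − 74.609 = +0.000056°; Δlon = 145.213343 − 145.213 = +0.000343°.
N–S: 0.000056° × 111000 m/° = 6.216 m.
E–W at 74.609°: 0.000343° × 111000 × cos 74.609° = 0.000343 × 111000 × 0.2654 ≈ 10.1048 m.
Distance: √(6.216² + 10.1048²) ≈ 11.8636 m.

12 meters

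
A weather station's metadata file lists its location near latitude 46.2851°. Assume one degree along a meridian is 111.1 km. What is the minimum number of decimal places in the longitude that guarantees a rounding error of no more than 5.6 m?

4

At 46.2851° one degree of longitude covers 111100 × cos 46.2851° ≈ 111100 × 0.6911 ≈ 76777.9 m.
Rounding to N decimal places gives at most 0.5 × 10⁻ᴺ degrees of error, i.e. 0.5 × 10⁻ᴺ × 76777.9 m.
Setting 38389 × 10⁻ᴺ ≤ 5.6 gives 10ᴺ ≥ 6855, i.e. N ≥ 3.84.
At 3 places the error can reach 38.4 m, but 4 places keeps it to 3.84 m.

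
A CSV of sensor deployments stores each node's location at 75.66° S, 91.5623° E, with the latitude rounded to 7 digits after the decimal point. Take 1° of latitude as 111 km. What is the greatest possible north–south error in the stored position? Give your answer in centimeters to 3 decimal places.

0.555 centimeters

Rounding to 7 decimal places leaves the latitude within ±5e-08° of the true value.
So the N–S error is at most 5e-08 × 111000 = 0.00555 m.
That is 0.00555 m = 0.555 cm.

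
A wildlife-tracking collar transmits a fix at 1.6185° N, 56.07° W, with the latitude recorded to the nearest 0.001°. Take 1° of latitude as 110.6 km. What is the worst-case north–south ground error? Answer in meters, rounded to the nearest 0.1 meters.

55.3 meters

Rounding to 3 decimal places leaves the latitude within ±0.0005° of the true value.
So the N–S error is at most 0.0005 × 110600 = 55.3 m.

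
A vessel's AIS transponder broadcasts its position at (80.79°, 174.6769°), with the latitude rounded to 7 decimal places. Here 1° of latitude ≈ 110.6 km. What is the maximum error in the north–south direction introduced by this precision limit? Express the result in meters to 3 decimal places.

Rounding to 7 decimal places leaves the latitude within ±5e-08° of the true value.
Along the meridian that is 5e-08° × 110600 m/° = 0.00553 m.

0.006 meters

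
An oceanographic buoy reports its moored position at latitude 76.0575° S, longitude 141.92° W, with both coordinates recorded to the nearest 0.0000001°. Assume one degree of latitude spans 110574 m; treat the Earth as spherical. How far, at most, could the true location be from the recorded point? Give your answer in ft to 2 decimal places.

0.02 ft

Rounding to 7 decimal places leaves each coordinate within ±5e-08° of the true value.
North–south component: 5e-08° × 110574 = 0.0055287 m.
East–west component at 76.0575°: 5e-08° × 110574 × cos 76.0575° ≈ 5e-08 × 26642.6 ≈ 0.00133213 m.
Combining orthogonally: (0.0055287² + 0.00133213²)^½ ≈ 0.00568692 m.
Converting: 0.00568692 m × 3.2808 ft/m ≈ 0.018658 ft.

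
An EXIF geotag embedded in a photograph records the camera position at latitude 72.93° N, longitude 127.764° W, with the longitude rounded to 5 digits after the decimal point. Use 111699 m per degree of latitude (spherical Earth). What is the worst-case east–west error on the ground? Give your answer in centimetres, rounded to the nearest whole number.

Rounding to 5 decimal places leaves the longitude within ±5e-06° of the true value.
Parallels shrink by cos φ, so at 72.93° a degree of longitude is 111699 × 0.2935 ≈ 32788.1 m.
East–west error: 5e-06° × 32788.1 m/° ≈ 0.163941 m.
That is 0.163941 m = 16.394 cm.

16 centimetres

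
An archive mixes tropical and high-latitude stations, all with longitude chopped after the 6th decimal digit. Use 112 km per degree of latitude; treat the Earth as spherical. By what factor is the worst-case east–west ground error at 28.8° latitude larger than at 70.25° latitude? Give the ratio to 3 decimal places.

Truncating at 6 decimal places can drop up to a full unit in the last place, so the longitude may be off by as much as 1e-06°.
Error at 28.8° = 1e-06° × 112000 × cos 28.8° ≈ 0.112 × 0.8763 = 0.098146 m.
Error at 70.25° = 1e-06° × 112000 × cos 70.25° ≈ 0.112 × 0.3379 = 0.037847 m.
Ratio: 0.098146 / 0.037847 = cos 28.8° / cos 70.25° ≈ 2.5933.

2.593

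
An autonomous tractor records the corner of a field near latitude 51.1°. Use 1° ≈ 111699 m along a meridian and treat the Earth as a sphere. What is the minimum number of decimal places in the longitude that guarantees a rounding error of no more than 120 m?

3 decimal places

At 51.1° one degree of longitude covers 111699 × cos 51.1° ≈ 111699 × 0.6280 ≈ 70142.8 m.
N decimal places → at most half a unit in the last place, 0.5 × 10⁻ᴺ° = 70142.8/2 × 10⁻ᴺ m.
Need 0.5 × 70142.8 × 10⁻ᴺ ≤ 120 → 10⁻ᴺ ≤ 3.422e-03, so N ≥ 2.47.
So 3 decimal places suffice (35.1 m); 2 would allow up to 351 m.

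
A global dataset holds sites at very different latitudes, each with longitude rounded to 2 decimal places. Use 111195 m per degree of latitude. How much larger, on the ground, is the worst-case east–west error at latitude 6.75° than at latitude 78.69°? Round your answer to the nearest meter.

Rounding to 2 decimal places leaves the longitude within ±0.005° of the true value.
Error at 6.75° = 0.005° × 111195 × cos 6.75° ≈ 555.98 × 0.9931 = 552.12 m.
Error at 78.69° = 0.005° × 111195 × cos 78.69° ≈ 555.98 × 0.1961 = 109.04 m.
So the lower-latitude error exceeds the higher by 552.12 − 109.04 = 443.08 m.

443 meters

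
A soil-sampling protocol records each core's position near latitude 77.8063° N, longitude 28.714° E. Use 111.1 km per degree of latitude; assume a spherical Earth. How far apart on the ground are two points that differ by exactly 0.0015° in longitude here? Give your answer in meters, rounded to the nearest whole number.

0.0015° of longitude at 77.8063° is 0.0015 × 111100 × cos 77.8063° ≈ 0.0015 × 23466.2 = 35.1994 m.

35 meters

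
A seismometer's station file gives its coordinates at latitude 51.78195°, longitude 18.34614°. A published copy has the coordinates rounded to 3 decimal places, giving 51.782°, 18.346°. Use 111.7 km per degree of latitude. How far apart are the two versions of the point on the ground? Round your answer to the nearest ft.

37 ft

The latitude changed by -0.00005° and the longitude by +0.00014°.
N–S: -0.00005° × 111700 m/° = -5.585 m.
East–west at this latitude: 0.00014° × 111700 × cos 51.782° ≈ 0.00014 × 69103.8 = 9.67453 m.
Hypotenuse of the two orthogonal shifts: √(5.585² + 9.67453²) = 11.1709 m.
Converting: 11.1709 m × 3.2808 ft/m ≈ 36.65 ft.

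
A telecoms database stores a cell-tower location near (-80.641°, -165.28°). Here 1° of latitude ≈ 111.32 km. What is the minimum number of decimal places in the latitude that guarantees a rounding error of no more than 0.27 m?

6

One degree of latitude covers 111320 m.
Rounding to N decimal places gives at most 0.5 × 10⁻ᴺ degrees of error, i.e. 0.5 × 10⁻ᴺ × 111320 m.
Setting 55660 × 10⁻ᴺ ≤ 0.27 gives 10ᴺ ≥ 2.061e+05, i.e. N ≥ 5.31.
N = 5 would give 0.557 m (too coarse); N = 6 gives 0.0557 m ≤ 0.27 m.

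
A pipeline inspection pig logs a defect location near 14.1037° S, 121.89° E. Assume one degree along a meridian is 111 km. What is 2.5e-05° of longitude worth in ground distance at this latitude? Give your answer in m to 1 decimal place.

At 14.1037° a degree of longitude is 111000 × cos 14.1037° ≈ 107654 m, so 2.5e-05° corresponds to 2.69135 m.

2.7 m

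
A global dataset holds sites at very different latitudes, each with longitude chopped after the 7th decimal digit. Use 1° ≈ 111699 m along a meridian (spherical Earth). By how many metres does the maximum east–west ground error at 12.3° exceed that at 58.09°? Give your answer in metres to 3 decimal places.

Truncating at 7 decimal places can drop up to a full unit in the last place, so the longitude may be off by as much as 1e-07°.
At 12.3°: 1e-07° × 111699 × cos 12.3° = 1e-07 × 111699 × 0.9770 ≈ 0.010914 m.
Error at 58.09° = 1e-07° × 111699 × cos 58.09° ≈ 0.01117 × 0.5286 = 0.0059043 m.
Difference: 0.010914 − 0.0059043 = 0.0050092 m.

0.005 metres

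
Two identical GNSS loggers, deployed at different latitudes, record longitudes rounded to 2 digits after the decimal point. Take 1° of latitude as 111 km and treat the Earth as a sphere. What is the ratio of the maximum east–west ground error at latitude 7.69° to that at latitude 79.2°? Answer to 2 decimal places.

Rounding to 2 decimal places leaves the longitude within ±0.005° of the true value.
At 7.69°: 0.005° × 111000 × cos 7.69° = 0.005 × 111000 × 0.9910 ≈ 550.01 m.
Error at 79.2° = 0.005° × 111000 × cos 79.2° ≈ 555 × 0.1874 = 104 m.
The ratio reduces to cos 7.69° / cos 79.2° = 0.9910/0.1874 ≈ 5.2887.

5.29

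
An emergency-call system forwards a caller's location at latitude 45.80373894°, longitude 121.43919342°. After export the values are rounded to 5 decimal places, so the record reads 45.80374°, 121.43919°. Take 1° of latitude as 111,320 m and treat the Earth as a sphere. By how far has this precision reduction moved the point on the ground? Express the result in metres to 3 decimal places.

The latitude changed by -0.00000106° and the longitude by +0.00000342°.
N–S: -0.00000106° × 111320 m/° = -0.117999 m.
E–W at 45.8037°: 0.00000342° × 111320 × cos 45.8037° = 0.00000342 × 111320 × 0.6971 ≈ 0.265403 m.
Hypotenuse of the two orthogonal shifts: √(0.117999² + 0.265403²) = 0.290452 m.

0.290 metres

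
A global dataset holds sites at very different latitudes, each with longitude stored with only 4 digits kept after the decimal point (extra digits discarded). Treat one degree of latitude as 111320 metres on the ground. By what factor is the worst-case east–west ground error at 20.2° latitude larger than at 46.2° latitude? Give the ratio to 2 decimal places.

1.36

Truncating at 4 decimal places can drop up to a full unit in the last place, so the longitude may be off by as much as 0.0001°.
At 20.2°: 0.0001° × 111320 × cos 20.2° = 0.0001 × 111320 × 0.9385 ≈ 10.447 m.
At 46.2°: 0.0001° × 111320 × cos 46.2° = 0.0001 × 111320 × 0.6921 ≈ 7.7049 m.
Ratio: 10.447 / 7.7049 = cos 20.2° / cos 46.2° ≈ 1.3559.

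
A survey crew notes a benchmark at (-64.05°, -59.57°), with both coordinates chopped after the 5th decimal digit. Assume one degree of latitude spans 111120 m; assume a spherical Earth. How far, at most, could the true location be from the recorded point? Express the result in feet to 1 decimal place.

Truncating at 5 decimal places can drop up to a full unit in the last place, so each coordinate may be off by as much as 1e-05°.
N–S: 1e-05° × 111120 m/° = 1.1112 m.
E–W at 64.05°: 1e-05° × 111120 × cos 64.05° = 1e-05 × 111120 × 0.4376 ≈ 0.486246 m.
The two errors are perpendicular, so the maximum displacement is √(1.1112² + 0.486246²) ≈ 1.21293 m.
In feet: 1.21293 m ÷ 0.3048 ≈ 3.9794 ft.

4.0 feet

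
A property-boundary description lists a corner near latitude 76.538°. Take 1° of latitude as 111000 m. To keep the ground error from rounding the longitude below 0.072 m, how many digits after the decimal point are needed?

6 decimal places

At 76.538° one degree of longitude covers 111000 × cos 76.538° ≈ 111000 × 0.2328 ≈ 25840.8 m.
Rounding to N decimal places gives at most 0.5 × 10⁻ᴺ degrees of error, i.e. 0.5 × 10⁻ᴺ × 25840.8 m.
Setting 12920.4 × 10⁻ᴺ ≤ 0.072 gives 10ᴺ ≥ 1.795e+05, i.e. N ≥ 5.25.
N = 5 would give 0.129 m (too coarse); N = 6 gives 0.0129 m ≤ 0.072 m.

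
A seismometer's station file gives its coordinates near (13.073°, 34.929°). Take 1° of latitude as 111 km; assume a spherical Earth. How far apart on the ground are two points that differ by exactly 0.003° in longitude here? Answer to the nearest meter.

At 13.073° a degree of longitude is 111000 × cos 13.073° ≈ 108123 m, so 0.003° corresponds to 324.37 m.

324 meters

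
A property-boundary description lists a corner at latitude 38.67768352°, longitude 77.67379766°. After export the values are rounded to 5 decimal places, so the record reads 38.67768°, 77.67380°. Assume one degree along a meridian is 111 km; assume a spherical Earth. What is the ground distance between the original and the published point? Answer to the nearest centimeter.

The latitude changed by +0.00000352° and the longitude by -0.00000234°.
N–S: 0.00000352° × 111000 m/° = 0.39072 m.
E–W at 38.6777°: -0.00000234° × 111000 × cos 38.6777° = -0.00000234 × 111000 × 0.7807 ≈ -0.202772 m.
Distance: √(0.39072² + 0.202772²) ≈ 0.440203 m.
That is 0.440203 m = 44.02 cm.

44 centimeters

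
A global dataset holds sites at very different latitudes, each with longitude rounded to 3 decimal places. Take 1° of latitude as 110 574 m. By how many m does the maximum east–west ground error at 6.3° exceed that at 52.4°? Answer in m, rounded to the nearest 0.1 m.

Rounding to 3 decimal places leaves the longitude within ±0.0005° of the true value.
Error at 6.3° = 0.0005° × 110574 × cos 6.3° ≈ 55.287 × 0.9940 = 54.953 m.
Error at 52.4° = 0.0005° × 110574 × cos 52.4° ≈ 55.287 × 0.6101 = 33.733 m.
So the lower-latitude error exceeds the higher by 54.953 − 33.733 = 21.22 m.

21.2 m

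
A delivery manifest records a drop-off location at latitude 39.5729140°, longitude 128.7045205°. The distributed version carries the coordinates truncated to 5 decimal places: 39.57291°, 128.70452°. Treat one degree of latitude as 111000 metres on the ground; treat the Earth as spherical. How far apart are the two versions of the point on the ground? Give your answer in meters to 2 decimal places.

Δlat = 39.5729140 − 39.57291 = +0.0000040°; Δlon = 128.7045205 − 128.70452 = +0.0000005°.
North–south shift: 0.0000040 × 111000 = 0.444 m.
E–W at 39.5729°: 0.0000005° × 111000 × cos 39.5729° = 0.0000005 × 111000 × 0.7708 ≈ 0.0427802 m.
Distance: √(0.444² + 0.0427802²) ≈ 0.446056 m.

0.45 meters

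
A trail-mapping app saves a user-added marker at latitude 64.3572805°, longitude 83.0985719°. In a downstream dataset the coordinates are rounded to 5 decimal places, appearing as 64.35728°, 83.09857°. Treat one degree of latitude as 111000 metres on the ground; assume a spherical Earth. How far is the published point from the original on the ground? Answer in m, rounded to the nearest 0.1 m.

The latitude changed by +0.0000005° and the longitude by +0.0000019°.
North–south shift: 0.0000005 × 111000 = 0.0555 m.
East–west at this latitude: 0.0000019° × 111000 × cos 64.3573° ≈ 0.0000019 × 48036.1 = 0.0912687 m.
Combined displacement = (0.0555² + 0.0912687²)^½ ≈ 0.106819 m.

0.1 m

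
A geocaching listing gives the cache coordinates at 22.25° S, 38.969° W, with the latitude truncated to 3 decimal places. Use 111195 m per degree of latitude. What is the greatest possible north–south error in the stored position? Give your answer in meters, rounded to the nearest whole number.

111 meters

Truncating at 3 decimal places can drop up to a full unit in the last place, so the latitude may be off by as much as 0.001°.
Along the meridian that is 0.001° × 111195 m/° = 111.195 m.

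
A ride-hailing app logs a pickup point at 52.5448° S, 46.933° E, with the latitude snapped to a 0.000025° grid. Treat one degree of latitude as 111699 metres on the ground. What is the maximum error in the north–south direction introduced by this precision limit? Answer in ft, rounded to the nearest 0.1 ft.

4.6 ft

With a 0.000025° grid the true value lies within half a step, ±0.000025°/2 = ±1.25e-05°, of the stored one.
Along the meridian that is 1.25e-05° × 111699 m/° = 1.39624 m.
In feet: 1.39624 m ÷ 0.3048 ≈ 4.5808 ft.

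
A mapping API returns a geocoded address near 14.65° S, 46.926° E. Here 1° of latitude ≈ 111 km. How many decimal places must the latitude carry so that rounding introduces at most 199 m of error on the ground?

One degree of latitude covers 111000 m.
N decimal places → at most half a unit in the last place, 0.5 × 10⁻ᴺ° = 111000/2 × 10⁻ᴺ m.
Need 0.5 × 111000 × 10⁻ᴺ ≤ 199 → 10⁻ᴺ ≤ 3.586e-03, so N ≥ 2.45.
So 3 decimal places suffice (55.5 m); 2 would allow up to 555 m.

3 decimal places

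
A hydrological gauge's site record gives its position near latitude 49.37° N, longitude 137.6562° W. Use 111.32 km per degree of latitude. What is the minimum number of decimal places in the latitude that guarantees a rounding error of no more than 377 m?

One degree of latitude covers 111320 m.
With N decimal places the half-ulp bound is 0.5·10⁻ᴺ°, or 0.5·10⁻ᴺ × 111320 m on the ground.
Setting 55660 × 10⁻ᴺ ≤ 377 gives 10ᴺ ≥ 147.6, i.e. N ≥ 2.17.
So 3 decimal places suffice (55.7 m); 2 would allow up to 557 m.

3 decimal places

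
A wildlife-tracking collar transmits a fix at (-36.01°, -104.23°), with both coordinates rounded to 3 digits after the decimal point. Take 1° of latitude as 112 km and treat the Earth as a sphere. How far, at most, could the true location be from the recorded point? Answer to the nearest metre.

Rounding to 3 decimal places leaves each coordinate within ±0.0005° of the true value.
North–south component: 0.0005° × 112000 = 56 m.
Longitude error → 0.0005 × 112000 × cos 36.01° = 0.0005 × 112000 × 0.8089 ≈ 45.2992 m.
Worst case both components are at the extreme and orthogonal: √(56² + 45.2992²) ≈ 72.0279 m.

72 metres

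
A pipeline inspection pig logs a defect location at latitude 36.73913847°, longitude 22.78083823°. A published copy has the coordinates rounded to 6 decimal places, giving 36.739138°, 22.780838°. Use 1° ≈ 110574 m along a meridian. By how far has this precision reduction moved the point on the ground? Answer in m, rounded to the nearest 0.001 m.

0.056 m

The latitude changed by +0.00000047° and the longitude by +0.00000023°.
North–south shift: 0.00000047 × 110574 = 0.0519698 m.
East–west at this latitude: 0.00000023° × 110574 × cos 36.7391° ≈ 0.00000023 × 88610.4 = 0.0203804 m.
Hypotenuse of the two orthogonal shifts: √(0.0519698² + 0.0203804²) = 0.0558231 m.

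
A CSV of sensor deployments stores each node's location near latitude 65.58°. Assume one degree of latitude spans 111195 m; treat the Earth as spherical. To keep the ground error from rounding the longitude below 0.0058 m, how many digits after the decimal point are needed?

At 65.58° one degree of longitude covers 111195 × cos 65.58° ≈ 111195 × 0.4134 ≈ 45970.5 m.
Rounding to N decimal places gives at most 0.5 × 10⁻ᴺ degrees of error, i.e. 0.5 × 10⁻ᴺ × 45970.5 m.
Need 0.5 × 45970.5 × 10⁻ᴺ ≤ 0.0058 → 10⁻ᴺ ≤ 2.523e-07, so N ≥ 6.60.
So 7 decimal places suffice (0.0023 m); 6 would allow up to 0.023 m.

7 decimal places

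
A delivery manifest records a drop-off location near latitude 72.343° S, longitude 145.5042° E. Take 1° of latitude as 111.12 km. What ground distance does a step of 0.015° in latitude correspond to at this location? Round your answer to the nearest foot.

5469 feet

0.015° × 111120 m/° = 1666.8 m.
In feet: 1666.8 m ÷ 0.3048 ≈ 5468.5 ft.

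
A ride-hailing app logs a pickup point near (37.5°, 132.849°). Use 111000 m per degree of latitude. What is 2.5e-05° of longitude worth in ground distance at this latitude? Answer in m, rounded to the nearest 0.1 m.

At 37.5° a degree of longitude is 111000 × cos 37.5° ≈ 88062.2 m, so 2.5e-05° corresponds to 2.20156 m.

2.2 m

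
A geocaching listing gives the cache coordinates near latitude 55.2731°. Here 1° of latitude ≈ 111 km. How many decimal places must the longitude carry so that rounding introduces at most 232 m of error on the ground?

3 decimal places

At 55.2731° one degree of longitude covers 111000 × cos 55.2731° ≈ 111000 × 0.5697 ≈ 63232.9 m.
N decimal places → at most half a unit in the last place, 0.5 × 10⁻ᴺ° = 63232.9/2 × 10⁻ᴺ m.
Setting 31616.4 × 10⁻ᴺ ≤ 232 gives 10ᴺ ≥ 136.3, i.e. N ≥ 2.13.
N = 2 would give 316 m (too coarse); N = 3 gives 31.6 m ≤ 232 m.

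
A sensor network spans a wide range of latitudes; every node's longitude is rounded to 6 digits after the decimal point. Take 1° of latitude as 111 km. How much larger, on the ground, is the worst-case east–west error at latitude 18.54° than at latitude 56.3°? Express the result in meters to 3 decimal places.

0.022 meters

Rounding to 6 decimal places leaves the longitude within ±5e-07° of the true value.
At 18.54°: 5e-07° × 111000 × cos 18.54° = 5e-07 × 111000 × 0.9481 ≈ 0.05262 m.
Error at 56.3° = 5e-07° × 111000 × cos 56.3° ≈ 0.0555 × 0.5548 = 0.030794 m.
Difference: 0.05262 − 0.030794 = 0.021826 m.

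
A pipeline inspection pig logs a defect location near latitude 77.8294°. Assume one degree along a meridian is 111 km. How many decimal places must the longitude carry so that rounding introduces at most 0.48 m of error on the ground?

5 decimal places

At 77.8294° one degree of longitude covers 111000 × cos 77.8294° ≈ 111000 × 0.2108 ≈ 23401.4 m.
Rounding to N decimal places gives at most 0.5 × 10⁻ᴺ degrees of error, i.e. 0.5 × 10⁻ᴺ × 23401.4 m.
Setting 11700.7 × 10⁻ᴺ ≤ 0.48 gives 10ᴺ ≥ 2.438e+04, i.e. N ≥ 4.39.
At 4 places the error can reach 1.17 m, but 5 places keeps it to 0.117 m.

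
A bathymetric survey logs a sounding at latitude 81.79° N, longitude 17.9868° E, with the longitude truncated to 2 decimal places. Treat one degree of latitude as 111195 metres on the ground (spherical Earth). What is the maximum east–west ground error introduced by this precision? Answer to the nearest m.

159 m

Truncating at 2 decimal places can drop up to a full unit in the last place, so the longitude may be off by as much as 0.01°.
At latitude 81.79° a degree of longitude spans 111195 m × cos 81.79° = 111195 × 0.1428 ≈ 15878.8 m.
Maximum E–W displacement: 0.01 × 15878.8 = 158.788 m.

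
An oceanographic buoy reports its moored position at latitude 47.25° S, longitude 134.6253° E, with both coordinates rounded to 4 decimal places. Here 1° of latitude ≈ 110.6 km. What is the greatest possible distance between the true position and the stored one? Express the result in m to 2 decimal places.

Rounding to 4 decimal places leaves each coordinate within ±5e-05° of the true value.
N–S: 5e-05° × 110600 m/° = 5.53 m.
East–west component at 47.25°: 5e-05° × 110600 × cos 47.25° ≈ 5e-05 × 75075.4 ≈ 3.75377 m.
The two errors are perpendicular, so the maximum displacement is √(5.53² + 3.75377²) ≈ 6.68369 m.

6.68 m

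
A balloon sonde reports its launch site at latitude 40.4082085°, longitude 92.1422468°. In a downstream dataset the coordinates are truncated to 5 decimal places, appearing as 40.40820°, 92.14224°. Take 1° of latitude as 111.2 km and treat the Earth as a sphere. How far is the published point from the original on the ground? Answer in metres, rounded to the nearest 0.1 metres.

1.1 metres

The latitude changed by +0.0000085° and the longitude by +0.0000068°.
N–S: 0.0000085° × 111200 m/° = 0.9452 m.
East–west at this latitude: 0.0000068° × 111200 × cos 40.4082° ≈ 0.0000068 × 84672.7 = 0.575775 m.
Hypotenuse of the two orthogonal shifts: √(0.9452² + 0.575775²) = 1.10676 m.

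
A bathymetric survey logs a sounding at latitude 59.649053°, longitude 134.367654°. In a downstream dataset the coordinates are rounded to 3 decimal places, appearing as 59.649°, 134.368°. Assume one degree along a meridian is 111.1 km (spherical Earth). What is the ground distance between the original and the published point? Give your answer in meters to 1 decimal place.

20.3 meters

Δlat = 59.649053 − 59.649 = +0.000053°; Δlon = 134.367654 − 134.368 = -0.000346°.
North–south shift: 0.000053 × 111100 = 5.8883 m.
E–W at 59.649°: -0.000346° × 111100 × cos 59.649° = -0.000346 × 111100 × 0.5053 ≈ -19.4239 m.
Combined displacement = (5.8883² + 19.4239²)^½ ≈ 20.2968 m.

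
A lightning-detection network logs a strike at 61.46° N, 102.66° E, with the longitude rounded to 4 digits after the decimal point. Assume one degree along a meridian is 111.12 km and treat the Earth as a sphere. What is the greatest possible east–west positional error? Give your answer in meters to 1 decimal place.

Rounding to 4 decimal places leaves the longitude within ±5e-05° of the true value.
One degree of longitude at 61.46° is 111120 × cos 61.46° ≈ 111120 × 0.4778 = 53090 m.
Maximum E–W displacement: 5e-05 × 53090 = 2.6545 m.

2.7 meters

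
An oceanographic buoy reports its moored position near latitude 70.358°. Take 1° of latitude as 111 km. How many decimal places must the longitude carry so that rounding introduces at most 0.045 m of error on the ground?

At 70.358° one degree of longitude covers 111000 × cos 70.358° ≈ 111000 × 0.3361 ≈ 37311.8 m.
N decimal places → at most half a unit in the last place, 0.5 × 10⁻ᴺ° = 37311.8/2 × 10⁻ᴺ m.
Need 0.5 × 37311.8 × 10⁻ᴺ ≤ 0.045 → 10⁻ᴺ ≤ 2.412e-06, so N ≥ 5.62.
N = 5 would give 0.187 m (too coarse); N = 6 gives 0.0187 m ≤ 0.045 m.

6 decimal places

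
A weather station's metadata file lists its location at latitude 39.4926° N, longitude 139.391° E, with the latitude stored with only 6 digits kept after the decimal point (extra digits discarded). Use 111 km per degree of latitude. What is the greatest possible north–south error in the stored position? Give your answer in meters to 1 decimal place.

0.1 meters

Truncating at 6 decimal places can drop up to a full unit in the last place, so the latitude may be off by as much as 1e-06°.
So the N–S error is at most 1e-06 × 111000 = 0.111 m.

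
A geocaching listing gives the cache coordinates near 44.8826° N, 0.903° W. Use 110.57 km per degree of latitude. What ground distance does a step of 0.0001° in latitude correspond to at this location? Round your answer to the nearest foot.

36 feet

0.0001° × 110570 m/° = 11.057 m.
Converting: 11.057 m × 3.2808 ft/m ≈ 36.276 ft.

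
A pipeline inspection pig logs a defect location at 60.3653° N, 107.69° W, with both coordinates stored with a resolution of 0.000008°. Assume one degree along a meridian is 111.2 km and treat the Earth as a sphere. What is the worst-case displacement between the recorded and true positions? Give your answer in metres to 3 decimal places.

With a 0.000008° grid the true value lies within half a step, ±0.000008°/2 = ±4e-06°, of the stored one.
N–S: 4e-06° × 111200 m/° = 0.4448 m.
Longitude error → 4e-06 × 111200 × cos 60.3653° = 4e-06 × 111200 × 0.4945 ≈ 0.21994 m.
Combining orthogonally: (0.4448² + 0.21994²)^½ ≈ 0.496206 m.

0.496 metres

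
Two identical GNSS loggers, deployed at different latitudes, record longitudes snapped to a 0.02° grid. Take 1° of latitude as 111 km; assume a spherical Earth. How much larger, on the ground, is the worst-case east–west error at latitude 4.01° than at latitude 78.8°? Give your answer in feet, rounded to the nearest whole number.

2925 feet

With a 0.02° grid the true value lies within half a step, ±0.02°/2 = ±0.01°, of the stored one.
At 4.01°: 0.01° × 111000 × cos 4.01° = 0.01 × 111000 × 0.9976 ≈ 1107.3 m.
At 78.8°: 0.01° × 111000 × cos 78.8° = 0.01 × 111000 × 0.1942 ≈ 215.6 m.
So the lower-latitude error exceeds the higher by 1107.3 − 215.6 = 891.68 m.
In feet: 891.682 m ÷ 0.3048 ≈ 2925.5 ft.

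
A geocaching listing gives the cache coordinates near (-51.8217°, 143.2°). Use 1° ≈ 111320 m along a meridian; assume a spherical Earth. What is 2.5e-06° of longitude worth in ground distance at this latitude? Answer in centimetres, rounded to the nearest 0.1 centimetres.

At 51.8217° a degree of longitude is 111320 × cos 51.8217° ≈ 68808.1 m, so 2.5e-06° corresponds to 0.17202 m.
That is 0.17202 m = 17.202 cm.

17.2 centimetres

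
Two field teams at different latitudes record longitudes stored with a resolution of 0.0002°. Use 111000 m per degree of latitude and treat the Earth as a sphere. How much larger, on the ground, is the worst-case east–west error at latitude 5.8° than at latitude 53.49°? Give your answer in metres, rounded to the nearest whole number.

4 metres

With a 0.0002° grid the true value lies within half a step, ±0.0002°/2 = ±0.0001°, of the stored one.
At 5.8°: 0.0001° × 111000 × cos 5.8° = 0.0001 × 111000 × 0.9949 ≈ 11.043 m.
Error at 53.49° = 0.0001° × 111000 × cos 53.49° ≈ 11.1 × 0.5950 = 6.6041 m.
So the lower-latitude error exceeds the higher by 11.043 − 6.6041 = 4.4391 m.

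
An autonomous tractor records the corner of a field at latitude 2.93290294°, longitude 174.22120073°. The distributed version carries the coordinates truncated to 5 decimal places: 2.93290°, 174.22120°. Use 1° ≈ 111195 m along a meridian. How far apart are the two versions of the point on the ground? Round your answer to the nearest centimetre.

34 centimetres

Δlat = 2.93290294 − 2.93290 = +0.00000294°; Δlon = 174.22120073 − 174.22120 = +0.00000073°.
North–south shift: 0.00000294 × 111195 = 0.326913 m.
East–west at this latitude: 0.00000073° × 111195 × cos 2.9329° ≈ 0.00000073 × 111049 = 0.081066 m.
Combined displacement = (0.326913² + 0.081066²)^½ ≈ 0.336814 m.
That is 0.336814 m = 33.681 cm.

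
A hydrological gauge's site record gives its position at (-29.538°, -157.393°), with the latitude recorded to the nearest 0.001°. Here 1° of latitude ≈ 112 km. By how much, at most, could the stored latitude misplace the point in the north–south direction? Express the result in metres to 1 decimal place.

Rounding to 3 decimal places leaves the latitude within ±0.0005° of the true value.
So the N–S error is at most 0.0005 × 112000 = 56 m.

56.0 metres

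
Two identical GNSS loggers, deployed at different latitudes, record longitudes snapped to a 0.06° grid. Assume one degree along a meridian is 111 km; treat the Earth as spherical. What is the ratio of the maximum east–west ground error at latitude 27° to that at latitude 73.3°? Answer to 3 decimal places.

With a 0.06° grid the true value lies within half a step, ±0.06°/2 = ±0.03°, of the stored one.
Error at 27° = 0.03° × 111000 × cos 27° ≈ 3330 × 0.8910 = 2967.1 m.
Error at 73.3° = 0.03° × 111000 × cos 73.3° ≈ 3330 × 0.2874 = 956.91 m.
Ratio: 2967.1 / 956.91 = cos 27° / cos 73.3° ≈ 3.1007.

3.101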